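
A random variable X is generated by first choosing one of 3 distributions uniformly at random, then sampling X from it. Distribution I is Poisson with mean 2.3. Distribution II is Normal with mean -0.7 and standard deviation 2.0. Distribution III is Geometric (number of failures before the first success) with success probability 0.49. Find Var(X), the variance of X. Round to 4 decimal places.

Per component, I: μ=2.3, E[X²]=7.59; II: μ=-0.7, E[X²]=4.49; III: μ=1.04082, E[X²]=3.20741.
E[X] = 0.333333·2.3 + 0.333333·-0.7 + 0.333333·1.04082 = 0.880272.
E[X²] = 0.333333·7.59 + 0.333333·4.49 + 0.333333·3.20741 = 5.0958.
Var(X) = E[X²] − (E[X])² = 5.0958 − 0.774879 = 4.32093.

4.3209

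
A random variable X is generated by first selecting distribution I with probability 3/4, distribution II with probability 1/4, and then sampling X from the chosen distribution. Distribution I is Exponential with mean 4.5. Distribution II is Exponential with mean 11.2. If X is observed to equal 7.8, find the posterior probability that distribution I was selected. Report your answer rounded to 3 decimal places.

0.726

Likelihoods f(7.8 | ·): I: 0.0392654; II: 0.0444966.
Posterior ∝ prior × likelihood. Numerator for I: 0.75·0.0392654 = 0.0294491.
Normalizing constant: 0.75·0.0392654 + 0.25·0.0444966 = 0.0405732.
P(I | observation) = 0.0294491 / 0.0405732 = 0.725825.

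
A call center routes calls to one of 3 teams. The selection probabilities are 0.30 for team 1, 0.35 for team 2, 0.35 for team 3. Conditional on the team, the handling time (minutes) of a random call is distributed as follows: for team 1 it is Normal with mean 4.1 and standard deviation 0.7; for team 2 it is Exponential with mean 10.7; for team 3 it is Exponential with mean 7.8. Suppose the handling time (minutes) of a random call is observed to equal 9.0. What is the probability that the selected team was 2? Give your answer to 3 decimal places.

0.499

Likelihoods f(9.0 | ·): 1: 1.30496e-11; 2: 0.0403016; 3: 0.0404386.
Posterior ∝ prior × likelihood. Numerator for 2: 0.35·0.0403016 = 0.0141055.
Normalizing constant: 0.3·1.30496e-11 + 0.35·0.0403016 + 0.35·0.0404386 = 0.0282591.
P(2 | observation) = 0.0141055 / 0.0282591 = 0.499151.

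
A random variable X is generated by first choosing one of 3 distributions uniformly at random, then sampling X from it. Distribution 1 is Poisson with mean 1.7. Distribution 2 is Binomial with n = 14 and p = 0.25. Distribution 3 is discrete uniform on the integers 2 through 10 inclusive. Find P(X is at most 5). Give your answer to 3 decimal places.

0.775

Conditional on each component, P(X ≤ 5): 1: 0.992001; 2: 0.888331; 3: 0.444444.
By total probability, P(X ≤ 5) = 0.333333·0.992001 + 0.333333·0.888331 + 0.333333·0.444444 = 0.774925.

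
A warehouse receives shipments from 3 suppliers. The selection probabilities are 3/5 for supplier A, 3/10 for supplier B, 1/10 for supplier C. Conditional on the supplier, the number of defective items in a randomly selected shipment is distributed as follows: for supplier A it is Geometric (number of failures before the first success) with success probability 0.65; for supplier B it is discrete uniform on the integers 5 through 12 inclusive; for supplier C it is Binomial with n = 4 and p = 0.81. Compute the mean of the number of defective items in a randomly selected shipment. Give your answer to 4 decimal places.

3.1971

Component means — A: 0.538462; B: 8.5; C: 3.24.
E[X] = 0.6·0.538462 + 0.3·8.5 + 0.1·3.24 = 3.19708.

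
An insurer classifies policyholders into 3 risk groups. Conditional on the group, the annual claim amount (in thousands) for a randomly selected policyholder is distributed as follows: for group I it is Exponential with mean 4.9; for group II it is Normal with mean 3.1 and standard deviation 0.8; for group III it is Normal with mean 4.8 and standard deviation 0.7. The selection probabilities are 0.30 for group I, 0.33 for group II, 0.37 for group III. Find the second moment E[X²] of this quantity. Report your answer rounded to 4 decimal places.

26.4946

For each component E[X²] = Var + (mean)², giving I: 48.02; II: 10.25; III: 23.53.
Overall E[X²] = 0.3·48.02 + 0.33·10.25 + 0.37·23.53 = 26.4946.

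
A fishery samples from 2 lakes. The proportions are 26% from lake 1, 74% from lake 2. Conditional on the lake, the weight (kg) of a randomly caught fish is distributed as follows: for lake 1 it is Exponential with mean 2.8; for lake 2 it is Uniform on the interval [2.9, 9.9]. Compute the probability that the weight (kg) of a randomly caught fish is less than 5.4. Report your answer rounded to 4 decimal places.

Conditional on each lake, P(X < 5.4): 1: 0.854644; 2: 0.357143.
By total probability, P(X < 5.4) = 0.26·0.854644 + 0.74·0.357143 = 0.486493.

0.4865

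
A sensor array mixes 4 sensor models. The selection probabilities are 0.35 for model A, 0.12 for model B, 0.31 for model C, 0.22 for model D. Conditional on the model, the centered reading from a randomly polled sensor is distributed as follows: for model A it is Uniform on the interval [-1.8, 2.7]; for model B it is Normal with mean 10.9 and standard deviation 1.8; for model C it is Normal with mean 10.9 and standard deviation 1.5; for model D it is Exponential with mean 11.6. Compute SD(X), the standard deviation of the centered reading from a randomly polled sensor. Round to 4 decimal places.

7.5719

Per component, A: μ=0.45, E[X²]=1.89; B: μ=10.9, E[X²]=122.05; C: μ=10.9, E[X²]=121.06; D: μ=11.6, E[X²]=269.12.
E[X] = 0.35·0.45 + 0.12·10.9 + 0.31·10.9 + 0.22·11.6 = 7.3965.
E[X²] = 0.35·1.89 + 0.12·122.05 + 0.31·121.06 + 0.22·269.12 = 112.043.
Var(X) = E[X²] − (E[X])² = 112.043 − 54.7082 = 57.3343.
SD(X) = √57.3343 = 7.57194.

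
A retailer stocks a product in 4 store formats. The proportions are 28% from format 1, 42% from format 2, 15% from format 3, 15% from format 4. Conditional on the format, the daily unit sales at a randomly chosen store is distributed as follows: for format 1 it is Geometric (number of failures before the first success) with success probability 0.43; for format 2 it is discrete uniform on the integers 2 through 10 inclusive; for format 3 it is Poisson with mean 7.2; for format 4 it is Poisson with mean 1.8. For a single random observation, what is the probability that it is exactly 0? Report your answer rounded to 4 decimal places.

Conditional on each format, P(X = 0): 1: 0.43; 2: 0; 3: 0.000746586; 4: 0.165299.
By total probability, P(X = 0) = 0.28·0.43 + 0.42·0 + 0.15·0.000746586 + 0.15·0.165299 = 0.145307.

0.1453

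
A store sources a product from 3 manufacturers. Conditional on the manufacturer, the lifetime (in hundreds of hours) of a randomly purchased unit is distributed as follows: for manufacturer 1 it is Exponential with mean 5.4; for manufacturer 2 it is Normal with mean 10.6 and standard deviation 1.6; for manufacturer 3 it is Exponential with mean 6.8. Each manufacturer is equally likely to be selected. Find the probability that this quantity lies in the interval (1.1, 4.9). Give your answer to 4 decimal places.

0.2588

Conditional on each manufacturer, P(1.1 < X < 4.9): 1: 0.412135; 2: 0.000183669; 3: 0.364175.
By total probability, P(1.1 < X < 4.9) = 0.333333·0.412135 + 0.333333·0.000183669 + 0.333333·0.364175 = 0.258831.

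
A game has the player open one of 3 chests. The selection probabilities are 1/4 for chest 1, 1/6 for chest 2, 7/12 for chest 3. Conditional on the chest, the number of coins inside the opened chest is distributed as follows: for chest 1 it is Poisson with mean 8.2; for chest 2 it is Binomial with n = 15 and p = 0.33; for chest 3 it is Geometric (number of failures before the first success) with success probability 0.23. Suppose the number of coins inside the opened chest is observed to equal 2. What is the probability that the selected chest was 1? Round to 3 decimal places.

0.025

Likelihoods P(X=2 | ·): 1: 0.00923385; 2: 0.0626888; 3: 0.136367.
Posterior ∝ prior × likelihood. Numerator for 1: 0.25·0.00923385 = 0.00230846.
Normalizing constant: 0.25·0.00923385 + 0.166667·0.0626888 + 0.583333·0.136367 = 0.092304.
P(1 | observation) = 0.00230846 / 0.092304 = 0.0250094.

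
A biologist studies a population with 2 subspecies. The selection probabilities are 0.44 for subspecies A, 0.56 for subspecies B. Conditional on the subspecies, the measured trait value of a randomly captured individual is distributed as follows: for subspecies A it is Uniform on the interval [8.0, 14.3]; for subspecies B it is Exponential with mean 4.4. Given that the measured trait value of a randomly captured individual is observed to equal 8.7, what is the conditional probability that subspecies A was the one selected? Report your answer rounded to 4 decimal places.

Likelihoods f(8.7 | ·): A: 0.15873; B: 0.0314651.
Posterior ∝ prior × likelihood. Numerator for A: 0.44·0.15873 = 0.0698413.
Normalizing constant: 0.44·0.15873 + 0.56·0.0314651 = 0.0874617.
P(A | observation) = 0.0698413 / 0.0874617 = 0.798535.

0.7985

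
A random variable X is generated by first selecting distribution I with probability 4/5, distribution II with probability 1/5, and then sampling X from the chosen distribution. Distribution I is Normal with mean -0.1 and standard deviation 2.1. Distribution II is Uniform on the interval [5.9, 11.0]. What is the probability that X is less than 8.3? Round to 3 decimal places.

0.894

Conditional on each component, P(X < 8.3): I: 0.999968; II: 0.470588.
By total probability, P(X < 8.3) = 0.8·0.999968 + 0.2·0.470588 = 0.894092.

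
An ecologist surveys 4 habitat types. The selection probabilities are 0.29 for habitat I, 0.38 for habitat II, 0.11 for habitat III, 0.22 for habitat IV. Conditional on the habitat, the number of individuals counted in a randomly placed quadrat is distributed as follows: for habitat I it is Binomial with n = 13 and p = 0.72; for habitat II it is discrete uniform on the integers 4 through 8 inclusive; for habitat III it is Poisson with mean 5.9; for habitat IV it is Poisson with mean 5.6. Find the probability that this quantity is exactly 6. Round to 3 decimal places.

Conditional on each habitat, P(X = 6): I: 0.0322566; II: 0.2; III: 0.160488; IV: 0.158397.
By total probability, P(X = 6) = 0.29·0.0322566 + 0.38·0.2 + 0.11·0.160488 + 0.22·0.158397 = 0.137855.

0.138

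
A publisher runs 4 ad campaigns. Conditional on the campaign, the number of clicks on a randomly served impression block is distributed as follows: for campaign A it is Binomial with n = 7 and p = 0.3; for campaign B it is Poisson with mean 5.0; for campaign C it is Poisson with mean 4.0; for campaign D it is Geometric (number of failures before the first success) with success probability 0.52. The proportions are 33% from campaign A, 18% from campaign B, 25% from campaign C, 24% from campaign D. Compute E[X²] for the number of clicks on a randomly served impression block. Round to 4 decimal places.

12.9709

For each component E[X²] = Var + (mean)², giving A: 5.88; B: 30; C: 20; D: 2.62722.
Overall E[X²] = 0.33·5.88 + 0.18·30 + 0.25·20 + 0.24·2.62722 = 12.9709.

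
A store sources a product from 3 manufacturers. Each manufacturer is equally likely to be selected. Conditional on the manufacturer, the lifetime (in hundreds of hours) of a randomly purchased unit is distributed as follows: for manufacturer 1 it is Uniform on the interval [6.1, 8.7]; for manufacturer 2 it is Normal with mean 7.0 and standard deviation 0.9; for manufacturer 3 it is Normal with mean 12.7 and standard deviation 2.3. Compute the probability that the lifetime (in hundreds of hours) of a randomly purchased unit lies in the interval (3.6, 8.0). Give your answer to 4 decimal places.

0.5393

Conditional on each manufacturer, P(3.6 < X < 8.0): 1: 0.730769; 2: 0.866661; 3: 0.0204645.
By total probability, P(3.6 < X < 8.0) = 0.333333·0.730769 + 0.333333·0.866661 + 0.333333·0.0204645 = 0.539298.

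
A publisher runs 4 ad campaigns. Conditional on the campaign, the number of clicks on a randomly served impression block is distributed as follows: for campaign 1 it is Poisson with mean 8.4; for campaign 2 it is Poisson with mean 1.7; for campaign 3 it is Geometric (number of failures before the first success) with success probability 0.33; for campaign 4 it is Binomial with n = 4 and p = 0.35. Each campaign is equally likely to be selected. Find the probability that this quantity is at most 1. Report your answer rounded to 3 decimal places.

Conditional on each campaign, P(X ≤ 1): 1: 0.00211375; 2: 0.493246; 3: 0.5511; 4: 0.562981.
By total probability, P(X ≤ 1) = 0.25·0.00211375 + 0.25·0.493246 + 0.25·0.5511 + 0.25·0.562981 = 0.40236.

0.402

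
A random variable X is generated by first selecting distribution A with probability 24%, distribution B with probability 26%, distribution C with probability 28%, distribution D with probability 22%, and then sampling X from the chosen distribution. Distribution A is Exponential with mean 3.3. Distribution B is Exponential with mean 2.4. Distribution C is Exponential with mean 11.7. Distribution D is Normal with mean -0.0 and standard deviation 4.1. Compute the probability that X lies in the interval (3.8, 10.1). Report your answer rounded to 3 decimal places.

0.236

Conditional on each component, P(3.8 < X < 10.1): A: 0.269298; B: 0.190419; C: 0.300892; D: 0.170127.
By total probability, P(3.8 < X < 10.1) = 0.24·0.269298 + 0.26·0.190419 + 0.28·0.300892 + 0.22·0.170127 = 0.235818.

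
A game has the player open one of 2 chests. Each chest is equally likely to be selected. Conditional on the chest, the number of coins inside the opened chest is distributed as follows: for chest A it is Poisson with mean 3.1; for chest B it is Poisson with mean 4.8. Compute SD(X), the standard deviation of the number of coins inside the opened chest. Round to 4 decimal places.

2.1616

Per component, A: μ=3.1, E[X²]=12.71; B: μ=4.8, E[X²]=27.84.
E[X] = 0.5·3.1 + 0.5·4.8 = 3.95.
E[X²] = 0.5·12.71 + 0.5·27.84 = 20.275.
Var(X) = E[X²] − (E[X])² = 20.275 − 15.6025 = 4.6725.
SD(X) = √4.6725 = 2.1616.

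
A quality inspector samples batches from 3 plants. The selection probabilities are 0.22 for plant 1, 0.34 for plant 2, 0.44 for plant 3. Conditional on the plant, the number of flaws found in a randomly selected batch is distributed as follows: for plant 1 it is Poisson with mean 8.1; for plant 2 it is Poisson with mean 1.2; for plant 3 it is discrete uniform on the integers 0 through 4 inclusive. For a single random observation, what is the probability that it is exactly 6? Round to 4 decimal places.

Conditional on each plant, P(X = 6): 1: 0.119067; 2: 0.00124911; 3: 0.
By total probability, P(X = 6) = 0.22·0.119067 + 0.34·0.00124911 + 0.44·0 = 0.0266195.

0.0266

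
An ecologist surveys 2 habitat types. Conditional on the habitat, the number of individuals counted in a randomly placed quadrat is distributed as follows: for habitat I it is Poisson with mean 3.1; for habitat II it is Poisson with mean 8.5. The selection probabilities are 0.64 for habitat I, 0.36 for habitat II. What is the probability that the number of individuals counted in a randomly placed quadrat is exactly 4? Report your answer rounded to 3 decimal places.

Conditional on each habitat, P(X = 4): I: 0.17335; II: 0.0442549.
By total probability, P(X = 4) = 0.64·0.17335 + 0.36·0.0442549 = 0.126875.

0.127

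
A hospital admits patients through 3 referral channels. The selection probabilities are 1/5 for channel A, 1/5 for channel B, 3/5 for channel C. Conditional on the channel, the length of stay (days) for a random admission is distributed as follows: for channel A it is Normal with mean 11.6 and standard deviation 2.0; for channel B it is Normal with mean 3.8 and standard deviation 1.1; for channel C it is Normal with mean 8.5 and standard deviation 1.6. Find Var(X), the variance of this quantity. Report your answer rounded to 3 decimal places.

Per component, A: μ=11.6, E[X²]=138.56; B: μ=3.8, E[X²]=15.65; C: μ=8.5, E[X²]=74.81.
E[X] = 0.2·11.6 + 0.2·3.8 + 0.6·8.5 = 8.18.
E[X²] = 0.2·138.56 + 0.2·15.65 + 0.6·74.81 = 75.728.
Var(X) = E[X²] − (E[X])² = 75.728 − 66.9124 = 8.8156.

8.816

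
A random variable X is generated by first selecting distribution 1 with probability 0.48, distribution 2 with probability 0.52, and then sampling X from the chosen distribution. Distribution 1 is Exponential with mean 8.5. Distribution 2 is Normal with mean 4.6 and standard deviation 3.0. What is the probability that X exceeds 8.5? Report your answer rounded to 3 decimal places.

Conditional on each component, P(X > 8.5): 1: 0.367879; 2: 0.0968005.
By total probability, P(X > 8.5) = 0.48·0.367879 + 0.52·0.0968005 = 0.226918.

0.227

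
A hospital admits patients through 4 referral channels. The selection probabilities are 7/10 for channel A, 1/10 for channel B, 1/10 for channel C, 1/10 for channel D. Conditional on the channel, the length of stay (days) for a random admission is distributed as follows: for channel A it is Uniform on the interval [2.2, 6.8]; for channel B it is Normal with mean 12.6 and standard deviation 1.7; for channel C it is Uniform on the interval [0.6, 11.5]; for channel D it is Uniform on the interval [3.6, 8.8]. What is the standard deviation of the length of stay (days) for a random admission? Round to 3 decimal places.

2.922

Per component, A: μ=4.5, E[X²]=22.0133; B: μ=12.6, E[X²]=161.65; C: μ=6.05, E[X²]=46.5033; D: μ=6.2, E[X²]=40.6933.
E[X] = 0.7·4.5 + 0.1·12.6 + 0.1·6.05 + 0.1·6.2 = 5.635.
E[X²] = 0.7·22.0133 + 0.1·161.65 + 0.1·46.5033 + 0.1·40.6933 = 40.294.
Var(X) = E[X²] − (E[X])² = 40.294 − 31.7532 = 8.54078.
SD(X) = √8.54078 = 2.92246.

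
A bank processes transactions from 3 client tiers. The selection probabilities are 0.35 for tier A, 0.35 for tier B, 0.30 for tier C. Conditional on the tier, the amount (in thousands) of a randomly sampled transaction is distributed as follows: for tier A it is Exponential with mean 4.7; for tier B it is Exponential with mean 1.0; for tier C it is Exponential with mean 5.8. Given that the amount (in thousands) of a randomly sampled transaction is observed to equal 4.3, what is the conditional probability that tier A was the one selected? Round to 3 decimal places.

0.504

Likelihoods f(4.3 | ·): A: 0.0852254; B: 0.0135686; C: 0.0821476.
Posterior ∝ prior × likelihood. Numerator for A: 0.35·0.0852254 = 0.0298289.
Normalizing constant: 0.35·0.0852254 + 0.35·0.0135686 + 0.3·0.0821476 = 0.0592222.
P(A | observation) = 0.0298289 / 0.0592222 = 0.503678.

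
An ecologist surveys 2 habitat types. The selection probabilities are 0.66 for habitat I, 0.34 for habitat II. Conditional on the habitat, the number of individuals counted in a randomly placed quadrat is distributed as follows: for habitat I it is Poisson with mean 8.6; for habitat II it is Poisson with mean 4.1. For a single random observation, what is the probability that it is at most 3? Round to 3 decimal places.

Conditional on each habitat, P(X ≤ 3): I: 0.0280926; II: 0.414182.
By total probability, P(X ≤ 3) = 0.66·0.0280926 + 0.34·0.414182 = 0.159363.

0.159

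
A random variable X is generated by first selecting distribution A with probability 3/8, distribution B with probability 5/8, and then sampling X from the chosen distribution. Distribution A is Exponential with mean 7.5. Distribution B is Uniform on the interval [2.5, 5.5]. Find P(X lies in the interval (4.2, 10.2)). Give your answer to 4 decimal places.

0.3888

Conditional on each component, P(4.2 < X < 10.2): A: 0.314548; B: 0.433333.
By total probability, P(4.2 < X < 10.2) = 0.375·0.314548 + 0.625·0.433333 = 0.388789.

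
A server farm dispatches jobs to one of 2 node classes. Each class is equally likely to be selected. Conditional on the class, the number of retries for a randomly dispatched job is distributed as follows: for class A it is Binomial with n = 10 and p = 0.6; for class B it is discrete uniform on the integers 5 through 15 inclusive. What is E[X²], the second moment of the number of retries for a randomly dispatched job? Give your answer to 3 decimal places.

74.200

For each component E[X²] = Var + (mean)², giving A: 38.4; B: 110.
Overall E[X²] = 0.5·38.4 + 0.5·110 = 74.2.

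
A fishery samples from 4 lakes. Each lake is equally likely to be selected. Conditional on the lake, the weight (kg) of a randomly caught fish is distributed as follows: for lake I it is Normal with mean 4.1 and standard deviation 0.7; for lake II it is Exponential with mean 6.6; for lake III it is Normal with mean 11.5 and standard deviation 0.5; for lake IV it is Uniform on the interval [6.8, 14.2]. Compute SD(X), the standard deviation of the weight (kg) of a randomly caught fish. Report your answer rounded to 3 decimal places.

Per component, I: μ=4.1, E[X²]=17.3; II: μ=6.6, E[X²]=87.12; III: μ=11.5, E[X²]=132.5; IV: μ=10.5, E[X²]=114.813.
E[X] = 0.25·4.1 + 0.25·6.6 + 0.25·11.5 + 0.25·10.5 = 8.175.
E[X²] = 0.25·17.3 + 0.25·87.12 + 0.25·132.5 + 0.25·114.813 = 87.9333.
Var(X) = E[X²] − (E[X])² = 87.9333 − 66.8306 = 21.1027.
SD(X) = √21.1027 = 4.59377.

4.594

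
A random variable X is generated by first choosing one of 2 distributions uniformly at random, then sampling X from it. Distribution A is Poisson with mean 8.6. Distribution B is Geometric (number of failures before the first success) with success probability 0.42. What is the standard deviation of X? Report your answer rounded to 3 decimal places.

Per component, A: μ=8.6, E[X²]=82.56; B: μ=1.38095, E[X²]=5.19501.
E[X] = 0.5·8.6 + 0.5·1.38095 = 4.99048.
E[X²] = 0.5·82.56 + 0.5·5.19501 = 43.8775.
Var(X) = E[X²] − (E[X])² = 43.8775 − 24.9049 = 18.9727.
SD(X) = √18.9727 = 4.35576.

4.356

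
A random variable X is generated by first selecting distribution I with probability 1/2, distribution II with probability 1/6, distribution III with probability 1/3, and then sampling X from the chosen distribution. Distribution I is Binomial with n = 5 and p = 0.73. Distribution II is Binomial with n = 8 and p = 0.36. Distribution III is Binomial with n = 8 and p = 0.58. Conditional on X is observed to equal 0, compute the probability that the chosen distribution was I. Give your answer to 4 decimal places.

0.1252

Likelihoods P(X=0 | ·): I: 0.00143489; II: 0.0281475; III: 0.000968265.
Posterior ∝ prior × likelihood. Numerator for I: 0.5·0.00143489 = 0.000717445.
Normalizing constant: 0.5·0.00143489 + 0.166667·0.0281475 + 0.333333·0.000968265 = 0.00573145.
P(I | observation) = 0.000717445 / 0.00573145 = 0.125177.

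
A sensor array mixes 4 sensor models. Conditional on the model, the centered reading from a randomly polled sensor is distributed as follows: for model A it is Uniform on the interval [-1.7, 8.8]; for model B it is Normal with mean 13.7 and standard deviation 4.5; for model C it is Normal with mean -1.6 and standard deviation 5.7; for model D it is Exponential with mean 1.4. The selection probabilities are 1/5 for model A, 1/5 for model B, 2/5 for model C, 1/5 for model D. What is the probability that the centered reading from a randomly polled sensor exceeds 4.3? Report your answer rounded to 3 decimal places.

Conditional on each model, P(X > 4.3): A: 0.428571; B: 0.981641; C: 0.150314; D: 0.0463549.
By total probability, P(X > 4.3) = 0.2·0.428571 + 0.2·0.981641 + 0.4·0.150314 + 0.2·0.0463549 = 0.351439.

0.351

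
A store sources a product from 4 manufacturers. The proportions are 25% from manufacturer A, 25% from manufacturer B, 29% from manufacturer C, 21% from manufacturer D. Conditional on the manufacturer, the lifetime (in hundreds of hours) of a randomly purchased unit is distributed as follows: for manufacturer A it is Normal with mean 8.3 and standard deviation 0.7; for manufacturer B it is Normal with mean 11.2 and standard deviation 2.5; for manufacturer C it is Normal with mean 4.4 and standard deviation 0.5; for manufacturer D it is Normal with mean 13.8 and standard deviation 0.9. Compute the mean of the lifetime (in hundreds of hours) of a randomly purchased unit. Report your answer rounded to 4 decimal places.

9.0490

Component means — A: 8.3; B: 11.2; C: 4.4; D: 13.8.
E[X] = 0.25·8.3 + 0.25·11.2 + 0.29·4.4 + 0.21·13.8 = 9.049.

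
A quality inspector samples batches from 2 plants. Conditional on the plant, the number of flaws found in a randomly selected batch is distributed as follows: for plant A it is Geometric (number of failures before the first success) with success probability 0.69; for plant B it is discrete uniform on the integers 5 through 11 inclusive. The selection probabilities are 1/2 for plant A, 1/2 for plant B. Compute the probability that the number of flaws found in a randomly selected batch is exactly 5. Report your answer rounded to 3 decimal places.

Conditional on each plant, P(X = 5): A: 0.00197541; B: 0.142857.
By total probability, P(X = 5) = 0.5·0.00197541 + 0.5·0.142857 = 0.0724163.

0.072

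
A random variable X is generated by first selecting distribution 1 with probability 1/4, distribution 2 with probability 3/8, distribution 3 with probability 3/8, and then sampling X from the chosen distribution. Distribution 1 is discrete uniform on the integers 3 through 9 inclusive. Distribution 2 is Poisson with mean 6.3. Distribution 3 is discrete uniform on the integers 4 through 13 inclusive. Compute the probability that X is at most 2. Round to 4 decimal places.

Conditional on each component, P(X ≤ 2): 1: 0; 2: 0.0498465; 3: 0.
By total probability, P(X ≤ 2) = 0.25·0 + 0.375·0.0498465 + 0.375·0 = 0.0186924.

0.0187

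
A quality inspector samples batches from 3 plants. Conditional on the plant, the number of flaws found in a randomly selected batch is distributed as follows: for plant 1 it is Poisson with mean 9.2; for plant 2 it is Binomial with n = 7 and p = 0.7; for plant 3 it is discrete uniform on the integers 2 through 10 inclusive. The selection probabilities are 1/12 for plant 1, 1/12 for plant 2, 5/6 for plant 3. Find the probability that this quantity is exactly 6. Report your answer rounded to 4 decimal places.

0.1203

Conditional on each plant, P(X = 6): 1: 0.0850913; 2: 0.247063; 3: 0.111111.
By total probability, P(X = 6) = 0.0833333·0.0850913 + 0.0833333·0.247063 + 0.833333·0.111111 = 0.120272.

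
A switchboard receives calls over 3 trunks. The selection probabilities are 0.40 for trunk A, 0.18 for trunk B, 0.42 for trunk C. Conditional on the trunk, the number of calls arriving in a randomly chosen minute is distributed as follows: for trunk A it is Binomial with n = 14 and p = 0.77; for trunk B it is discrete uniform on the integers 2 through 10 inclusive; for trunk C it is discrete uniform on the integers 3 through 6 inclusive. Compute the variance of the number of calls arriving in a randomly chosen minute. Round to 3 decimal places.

11.158

Per component, A: μ=10.78, E[X²]=118.688; B: μ=6, E[X²]=42.6667; C: μ=4.5, E[X²]=21.5.
E[X] = 0.4·10.78 + 0.18·6 + 0.42·4.5 = 7.282.
E[X²] = 0.4·118.688 + 0.18·42.6667 + 0.42·21.5 = 64.1851.
Var(X) = E[X²] − (E[X])² = 64.1851 − 53.0275 = 11.1576.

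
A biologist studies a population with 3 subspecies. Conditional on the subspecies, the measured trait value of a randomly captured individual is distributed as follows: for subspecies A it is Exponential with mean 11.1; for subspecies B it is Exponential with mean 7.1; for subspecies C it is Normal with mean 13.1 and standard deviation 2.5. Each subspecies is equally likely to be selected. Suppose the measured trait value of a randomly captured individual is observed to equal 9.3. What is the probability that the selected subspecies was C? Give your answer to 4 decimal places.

0.3950

Likelihoods f(9.3 | ·): A: 0.038977; B: 0.0380082; C: 0.0502659.
Posterior ∝ prior × likelihood. Numerator for C: 0.333333·0.0502659 = 0.0167553.
Normalizing constant: 0.333333·0.038977 + 0.333333·0.0380082 + 0.333333·0.0502659 = 0.042417.
P(C | observation) = 0.0167553 / 0.042417 = 0.395013.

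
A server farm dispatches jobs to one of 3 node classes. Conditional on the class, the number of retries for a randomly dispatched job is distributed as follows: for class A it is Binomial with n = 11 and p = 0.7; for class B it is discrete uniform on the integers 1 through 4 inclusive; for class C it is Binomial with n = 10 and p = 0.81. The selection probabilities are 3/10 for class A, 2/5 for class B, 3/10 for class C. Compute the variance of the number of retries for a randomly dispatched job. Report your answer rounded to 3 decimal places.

8.677

Per component, A: μ=7.7, E[X²]=61.6; B: μ=2.5, E[X²]=7.5; C: μ=8.1, E[X²]=67.149.
E[X] = 0.3·7.7 + 0.4·2.5 + 0.3·8.1 = 5.74.
E[X²] = 0.3·61.6 + 0.4·7.5 + 0.3·67.149 = 41.6247.
Var(X) = E[X²] − (E[X])² = 41.6247 − 32.9476 = 8.6771.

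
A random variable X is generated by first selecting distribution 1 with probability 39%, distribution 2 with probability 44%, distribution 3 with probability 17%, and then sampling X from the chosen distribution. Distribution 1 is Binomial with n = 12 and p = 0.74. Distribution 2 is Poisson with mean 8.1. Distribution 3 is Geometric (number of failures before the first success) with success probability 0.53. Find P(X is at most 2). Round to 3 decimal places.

Conditional on each component, P(X ≤ 2): 1: 5.43747e-05; 2: 0.0127198; 3: 0.896177.
By total probability, P(X ≤ 2) = 0.39·5.43747e-05 + 0.44·0.0127198 + 0.17·0.896177 = 0.157968.

0.158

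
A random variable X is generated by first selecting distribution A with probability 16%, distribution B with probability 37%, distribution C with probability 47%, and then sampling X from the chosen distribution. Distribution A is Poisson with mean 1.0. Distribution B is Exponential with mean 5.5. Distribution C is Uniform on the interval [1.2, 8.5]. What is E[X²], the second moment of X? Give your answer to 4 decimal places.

35.8478

For each component E[X²] = Var + (mean)², giving A: 2; B: 60.5; C: 27.9633.
Overall E[X²] = 0.16·2 + 0.37·60.5 + 0.47·27.9633 = 35.8478.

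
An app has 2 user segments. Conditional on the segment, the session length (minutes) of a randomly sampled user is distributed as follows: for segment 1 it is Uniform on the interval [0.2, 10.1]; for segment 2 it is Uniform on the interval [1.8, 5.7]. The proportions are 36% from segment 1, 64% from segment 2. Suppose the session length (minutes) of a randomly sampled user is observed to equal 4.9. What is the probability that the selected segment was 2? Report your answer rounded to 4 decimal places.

0.8186

Likelihoods f(4.9 | ·): 1: 0.10101; 2: 0.25641.
Posterior ∝ prior × likelihood. Numerator for 2: 0.64·0.25641 = 0.164103.
Normalizing constant: 0.36·0.10101 + 0.64·0.25641 = 0.200466.
P(2 | observation) = 0.164103 / 0.200466 = 0.818605.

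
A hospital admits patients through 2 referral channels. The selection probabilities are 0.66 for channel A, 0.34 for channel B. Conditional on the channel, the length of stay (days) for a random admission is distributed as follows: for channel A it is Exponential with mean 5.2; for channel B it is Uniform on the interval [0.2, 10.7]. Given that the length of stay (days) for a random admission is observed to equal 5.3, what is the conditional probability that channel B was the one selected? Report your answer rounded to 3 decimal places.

Likelihoods f(5.3 | ·): A: 0.0693985; B: 0.0952381.
Posterior ∝ prior × likelihood. Numerator for B: 0.34·0.0952381 = 0.032381.
Normalizing constant: 0.66·0.0693985 + 0.34·0.0952381 = 0.078184.
P(B | observation) = 0.032381 / 0.078184 = 0.414163.

0.414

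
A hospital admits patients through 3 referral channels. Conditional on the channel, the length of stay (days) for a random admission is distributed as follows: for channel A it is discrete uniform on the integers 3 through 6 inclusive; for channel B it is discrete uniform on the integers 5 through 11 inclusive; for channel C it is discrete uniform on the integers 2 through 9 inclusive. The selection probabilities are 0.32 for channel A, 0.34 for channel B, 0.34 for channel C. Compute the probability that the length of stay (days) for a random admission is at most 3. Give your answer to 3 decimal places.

0.165

Conditional on each channel, P(X ≤ 3): A: 0.25; B: 0; C: 0.25.
By total probability, P(X ≤ 3) = 0.32·0.25 + 0.34·0 + 0.34·0.25 = 0.165.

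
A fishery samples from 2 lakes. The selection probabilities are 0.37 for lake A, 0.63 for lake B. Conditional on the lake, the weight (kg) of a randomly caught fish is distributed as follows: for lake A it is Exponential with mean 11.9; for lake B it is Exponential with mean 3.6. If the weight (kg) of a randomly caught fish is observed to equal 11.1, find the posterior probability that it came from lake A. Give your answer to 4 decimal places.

0.6041

Likelihoods f(11.1 | ·): A: 0.033064; B: 0.012724.
Posterior ∝ prior × likelihood. Numerator for A: 0.37·0.033064 = 0.0122337.
Normalizing constant: 0.37·0.033064 + 0.63·0.012724 = 0.0202498.
P(A | observation) = 0.0122337 / 0.0202498 = 0.604138.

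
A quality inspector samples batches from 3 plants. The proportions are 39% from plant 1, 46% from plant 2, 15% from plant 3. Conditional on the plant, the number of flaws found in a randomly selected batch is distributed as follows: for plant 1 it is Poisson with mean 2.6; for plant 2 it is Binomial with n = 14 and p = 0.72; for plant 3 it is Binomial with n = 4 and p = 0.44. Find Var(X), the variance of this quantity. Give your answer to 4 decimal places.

Per component, 1: μ=2.6, E[X²]=9.36; 2: μ=10.08, E[X²]=104.429; 3: μ=1.76, E[X²]=4.0832.
E[X] = 0.39·2.6 + 0.46·10.08 + 0.15·1.76 = 5.9148.
E[X²] = 0.39·9.36 + 0.46·104.429 + 0.15·4.0832 = 52.3001.
Var(X) = E[X²] − (E[X])² = 52.3001 − 34.9849 = 17.3153.

17.3153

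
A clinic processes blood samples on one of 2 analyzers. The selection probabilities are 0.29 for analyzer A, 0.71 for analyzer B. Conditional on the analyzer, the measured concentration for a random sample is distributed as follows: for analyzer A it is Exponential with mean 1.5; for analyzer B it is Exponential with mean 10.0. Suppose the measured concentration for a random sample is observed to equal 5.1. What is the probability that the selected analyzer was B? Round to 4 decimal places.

0.8686

Likelihoods f(5.1 | ·): A: 0.0222488; B: 0.0600496.
Posterior ∝ prior × likelihood. Numerator for B: 0.71·0.0600496 = 0.0426352.
Normalizing constant: 0.29·0.0222488 + 0.71·0.0600496 = 0.0490874.
P(B | observation) = 0.0426352 / 0.0490874 = 0.868557.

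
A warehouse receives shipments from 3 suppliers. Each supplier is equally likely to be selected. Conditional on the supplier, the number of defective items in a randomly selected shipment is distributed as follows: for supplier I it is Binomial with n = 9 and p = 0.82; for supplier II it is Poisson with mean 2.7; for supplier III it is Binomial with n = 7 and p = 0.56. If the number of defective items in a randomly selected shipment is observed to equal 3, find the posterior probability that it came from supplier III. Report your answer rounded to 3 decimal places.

Likelihoods P(X=3 | ·): I: 0.00157527; II: 0.220468; III: 0.230379.
Posterior ∝ prior × likelihood. Numerator for III: 0.333333·0.230379 = 0.076793.
Normalizing constant: 0.333333·0.00157527 + 0.333333·0.220468 + 0.333333·0.230379 = 0.150807.
P(III | observation) = 0.076793 / 0.150807 = 0.509213.

0.509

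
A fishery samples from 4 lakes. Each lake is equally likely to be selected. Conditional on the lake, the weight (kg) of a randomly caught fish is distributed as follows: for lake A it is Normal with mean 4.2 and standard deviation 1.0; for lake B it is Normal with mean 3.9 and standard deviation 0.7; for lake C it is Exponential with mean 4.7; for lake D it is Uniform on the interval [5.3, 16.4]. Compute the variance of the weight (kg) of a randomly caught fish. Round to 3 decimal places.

Per component, A: μ=4.2, E[X²]=18.64; B: μ=3.9, E[X²]=15.7; C: μ=4.7, E[X²]=44.18; D: μ=10.85, E[X²]=127.99.
E[X] = 0.25·4.2 + 0.25·3.9 + 0.25·4.7 + 0.25·10.85 = 5.9125.
E[X²] = 0.25·18.64 + 0.25·15.7 + 0.25·44.18 + 0.25·127.99 = 51.6275.
Var(X) = E[X²] − (E[X])² = 51.6275 − 34.9577 = 16.6698.

16.670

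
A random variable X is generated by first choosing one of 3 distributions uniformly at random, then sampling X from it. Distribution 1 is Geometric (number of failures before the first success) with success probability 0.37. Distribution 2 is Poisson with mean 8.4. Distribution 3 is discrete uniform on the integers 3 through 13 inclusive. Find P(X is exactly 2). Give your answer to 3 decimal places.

Conditional on each component, P(X = 2): 1: 0.146853; 2: 0.00793332; 3: 0.
By total probability, P(X = 2) = 0.333333·0.146853 + 0.333333·0.00793332 + 0.333333·0 = 0.0515954.

0.052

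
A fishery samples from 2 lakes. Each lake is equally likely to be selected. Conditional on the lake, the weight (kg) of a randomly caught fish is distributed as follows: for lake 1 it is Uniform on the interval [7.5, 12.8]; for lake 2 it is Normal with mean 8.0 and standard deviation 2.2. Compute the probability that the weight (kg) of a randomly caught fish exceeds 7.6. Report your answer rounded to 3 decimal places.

0.777

Conditional on each lake, P(X > 7.6): 1: 0.981132; 2: 0.572137.
By total probability, P(X > 7.6) = 0.5·0.981132 + 0.5·0.572137 = 0.776635.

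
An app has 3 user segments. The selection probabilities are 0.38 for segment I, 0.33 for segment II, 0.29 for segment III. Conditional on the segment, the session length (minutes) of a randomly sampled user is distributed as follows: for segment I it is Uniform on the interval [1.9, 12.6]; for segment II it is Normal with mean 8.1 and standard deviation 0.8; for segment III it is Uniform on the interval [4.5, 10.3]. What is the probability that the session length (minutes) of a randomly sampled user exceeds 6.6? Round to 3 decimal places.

0.718

Conditional on each segment, P(X > 6.6): I: 0.560748; II: 0.969604; III: 0.637931.
By total probability, P(X > 6.6) = 0.38·0.560748 + 0.33·0.969604 + 0.29·0.637931 = 0.718053.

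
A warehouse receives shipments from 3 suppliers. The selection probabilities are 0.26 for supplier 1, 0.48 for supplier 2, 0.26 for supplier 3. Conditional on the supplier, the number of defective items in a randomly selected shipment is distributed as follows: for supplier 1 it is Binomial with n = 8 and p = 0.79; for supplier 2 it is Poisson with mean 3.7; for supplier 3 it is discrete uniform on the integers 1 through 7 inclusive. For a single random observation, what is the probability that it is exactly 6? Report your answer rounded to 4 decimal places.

0.1575

Conditional on each supplier, P(X = 6): 1: 0.300164; 2: 0.0881025; 3: 0.142857.
By total probability, P(X = 6) = 0.26·0.300164 + 0.48·0.0881025 + 0.26·0.142857 = 0.157475.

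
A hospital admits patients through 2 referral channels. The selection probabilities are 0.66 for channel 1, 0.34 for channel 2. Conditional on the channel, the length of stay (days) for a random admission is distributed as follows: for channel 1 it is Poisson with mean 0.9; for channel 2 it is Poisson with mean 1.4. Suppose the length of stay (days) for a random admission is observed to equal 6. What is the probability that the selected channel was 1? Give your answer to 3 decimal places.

0.184

Likelihoods P(X=6 | ·): 1: 0.000300094; 2: 0.00257883.
Posterior ∝ prior × likelihood. Numerator for 1: 0.66·0.000300094 = 0.000198062.
Normalizing constant: 0.66·0.000300094 + 0.34·0.00257883 = 0.00107487.
P(1 | observation) = 0.000198062 / 0.00107487 = 0.184267.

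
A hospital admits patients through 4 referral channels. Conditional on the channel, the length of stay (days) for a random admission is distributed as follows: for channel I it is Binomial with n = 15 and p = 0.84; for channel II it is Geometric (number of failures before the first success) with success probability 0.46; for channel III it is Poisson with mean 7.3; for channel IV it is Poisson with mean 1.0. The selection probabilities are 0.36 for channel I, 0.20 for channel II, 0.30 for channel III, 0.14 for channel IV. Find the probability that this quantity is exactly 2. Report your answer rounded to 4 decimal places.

Conditional on each channel, P(X = 2): I: 3.33663e-09; II: 0.134136; III: 0.0179997; IV: 0.18394.
By total probability, P(X = 2) = 0.36·3.33663e-09 + 0.2·0.134136 + 0.3·0.0179997 + 0.14·0.18394 = 0.0579787.

0.0580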